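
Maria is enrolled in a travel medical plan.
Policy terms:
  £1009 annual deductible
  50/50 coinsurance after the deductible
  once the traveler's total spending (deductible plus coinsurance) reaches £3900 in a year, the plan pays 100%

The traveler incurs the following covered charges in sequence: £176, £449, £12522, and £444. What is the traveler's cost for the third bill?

Claim 1 — £176: fully absorbed by the deductible. Traveler owes £176 (running OOP £176).
Claim 2 — £449: entire amount goes to the deductible. Traveler owes £449 (running OOP £625).
Claim 3 — £12522: £384 finishes the deductible; £12138 goes to coinsurance; 50% of £12138 = £6069. Together that's £384 + £6069 = £6453. OOP would hit £7078 > £3900, so the cap limits the traveler to £3900 − £625 = £3275.

£3275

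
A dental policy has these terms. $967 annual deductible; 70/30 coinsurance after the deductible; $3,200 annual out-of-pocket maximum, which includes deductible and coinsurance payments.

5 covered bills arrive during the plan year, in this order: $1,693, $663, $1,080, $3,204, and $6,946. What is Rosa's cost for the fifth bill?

$531.10

#1 ($1,693): $967 finishes the deductible; $726 goes to coinsurance; coinsurance $726 × 30% = $217.80. Patient pays $1,184.80; OOP now $1,184.80.
#2 ($663): deductible met; 30% of $663 = $198.90. Patient owes $198.90 (running OOP $1,383.70).
#3 ($1,080): deductible already satisfied, so patient's share is 30% × $1,080 = $324. Patient pays $324; OOP now $1,707.70.
#4 ($3,204): 30% coinsurance on $3,204 = $961.20. Cost to patient: $961.20. OOP to date $2,668.90.
#5 ($6,946): 30% coinsurance on $6,946 = $2,083.80. OOP would hit $4,752.70 > $3,200, so the cap limits the patient to $3,200 − $2,668.90 = $531.10.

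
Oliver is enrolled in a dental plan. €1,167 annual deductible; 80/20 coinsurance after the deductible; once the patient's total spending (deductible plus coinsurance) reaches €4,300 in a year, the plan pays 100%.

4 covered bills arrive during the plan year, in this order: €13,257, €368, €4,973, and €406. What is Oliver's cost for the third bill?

Claim 1 — €13,257: €1,167 finishes the deductible; €12,090 goes to coinsurance; coinsurance €12,090 × 20% = €2,418. Patient pays €3,585; OOP now €3,585.
Claim 2 — €368: deductible met; 20% of €368 = €73.60. Patient owes €73.60 (running OOP €3,658.60).
Claim 3 — €4,973: deductible already satisfied, so patient's share is 20% × €4,973 = €994.60. Adding that to €3,658.60 gives €4,653.20, past the €4,300 cap; patient pays only €4,300 − €3,658.60 = €641.40.

€641.40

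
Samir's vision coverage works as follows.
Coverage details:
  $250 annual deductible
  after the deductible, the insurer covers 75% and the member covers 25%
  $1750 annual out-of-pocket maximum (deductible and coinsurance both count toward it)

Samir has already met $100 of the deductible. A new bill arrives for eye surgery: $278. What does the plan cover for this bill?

Remaining deductible: $250 − $100 = $150.
After the $150 deductible portion, $278 − $150 = $128 is subject to coinsurance.
Coinsurance: $128 × 25% = $32.
That puts the member's cost at $150 + $32 = $182 before any cap.
Total out-of-pocket so far would be $100 + $182 = $282, below the $1750 cap — no reduction.
Insurer pays the balance: $278 − $182 = $96.

$96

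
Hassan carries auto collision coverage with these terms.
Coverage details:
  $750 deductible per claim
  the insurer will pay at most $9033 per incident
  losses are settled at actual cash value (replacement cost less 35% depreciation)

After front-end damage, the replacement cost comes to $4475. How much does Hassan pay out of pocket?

Depreciate 35%: the covered value is $4475 × 0.65 = $2908.75.
Less the $750 deductible: $2908.75 − $750 = $2158.75.
$2158.75 ≤ $9033, so the limit doesn't bind; insurer pays $2158.75.
Out of pocket: $4475 − $2158.75 = $2316.25.

$2316.25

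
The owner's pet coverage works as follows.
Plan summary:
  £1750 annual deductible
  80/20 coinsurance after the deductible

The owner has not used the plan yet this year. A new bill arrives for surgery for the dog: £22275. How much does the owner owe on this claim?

£5855

Deductible not yet touched, so the first £1750 of the bill goes to the deductible.
That leaves £22275 − £1750 = £20525 for coinsurance.
Coinsurance: £20525 × 20% = £4105.
That puts the owner's cost at £1750 + £4105 = £5855.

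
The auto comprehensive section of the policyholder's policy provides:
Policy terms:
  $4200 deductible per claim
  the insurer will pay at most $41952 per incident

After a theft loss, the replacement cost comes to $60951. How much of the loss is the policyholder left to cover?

After the deductible, $60951 − $4200 = $56751 remains.
The $41952 per-incident cap binds; insurer pays $41952.
The policyholder bears the rest of the original loss: $60951 − $41952 = $18999.

$18999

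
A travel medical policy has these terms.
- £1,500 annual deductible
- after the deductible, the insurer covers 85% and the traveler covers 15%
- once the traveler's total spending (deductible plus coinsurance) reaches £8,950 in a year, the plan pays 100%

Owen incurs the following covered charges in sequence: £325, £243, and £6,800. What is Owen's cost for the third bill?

£1,812.20

Claim 1 — £325: entire amount goes to the deductible. Traveler pays £325; OOP now £325.
Claim 2 — £243: fully absorbed by the deductible. Traveler owes £243 (running OOP £568).
Claim 3 — £6,800: deductible takes £932, £5,868 remains; traveler's 15% is £880.20. Traveler owes £1,812.20 (running OOP £2,380.20).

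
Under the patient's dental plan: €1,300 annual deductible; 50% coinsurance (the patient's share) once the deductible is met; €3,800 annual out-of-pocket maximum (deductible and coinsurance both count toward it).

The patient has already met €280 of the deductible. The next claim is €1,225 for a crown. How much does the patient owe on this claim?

€1,122.50

Remaining deductible: €1,300 − €280 = €1,020.
The remaining €205 (= €1,225 − €1,020) moves to coinsurance.
Patient's 50% share of €205 is €102.50.
That puts the patient's cost at €1,020 + €102.50 = €1,122.50 before any cap.
Year-to-date out-of-pocket becomes €280 + €1,122.50 = €1,402.50, still under the €3,800 maximum, so no cap applies.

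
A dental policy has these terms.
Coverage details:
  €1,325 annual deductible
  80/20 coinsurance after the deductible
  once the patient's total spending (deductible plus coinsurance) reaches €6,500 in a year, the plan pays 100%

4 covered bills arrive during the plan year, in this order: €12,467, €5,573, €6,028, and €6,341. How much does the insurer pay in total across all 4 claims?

€23,909

#1 (€12,467): €1,325 finishes the deductible; €11,142 goes to coinsurance; patient's 20% is €2,228.40. Patient owes €3,553.40 (running OOP €3,553.40). Plan pays €12,467 − €3,553.40 = €8,913.60.
#2 (€5,573): deductible already satisfied, so patient's share is 20% × €5,573 = €1,114.60. Patient pays €1,114.60; OOP now €4,668. Insurer: €5,573 − €1,114.60 = €4,458.40.
#3 (€6,028): 20% coinsurance on €6,028 = €1,205.60. Cost to patient: €1,205.60. OOP to date €5,873.60. Plan pays €6,028 − €1,205.60 = €4,822.40.
#4 (€6,341): deductible met; 20% of €6,341 = €1,268.20. Adding that to €5,873.60 gives €7,141.80, past the €6,500 cap; patient pays only €6,500 − €5,873.60 = €626.40. Insurer: €6,341 − €626.40 = €5,714.60.
Insurer total: €8,913.60 + €4,458.40 + €4,822.40 + €5,714.60 = €23,909.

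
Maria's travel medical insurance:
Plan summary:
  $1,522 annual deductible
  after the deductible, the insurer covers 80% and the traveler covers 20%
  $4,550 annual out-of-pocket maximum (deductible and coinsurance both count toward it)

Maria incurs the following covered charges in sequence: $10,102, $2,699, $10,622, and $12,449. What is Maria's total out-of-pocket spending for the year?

#1 ($10,102): $1,522 to deductible, leaving $8,580; coinsurance $8,580 × 20% = $1,716. Cost to traveler: $3,238. OOP to date $3,238.
#2 ($2,699): deductible already satisfied, so traveler's share is 20% × $2,699 = $539.80. Traveler owes $539.80 (running OOP $3,777.80).
#3 ($10,622): deductible met; 20% of $10,622 = $2,124.40. Adding that to $3,777.80 gives $5,902.20, past the $4,550 cap; traveler pays only $4,550 − $3,777.80 = $772.20.
#4 ($12,449): deductible met; 20% of $12,449 = $2,489.80. OOP would hit $7,039.80 > $4,550, so the cap limits the traveler to $4,550 − $4,550 = $0.
Summing the traveler's payments: $3,238 + $539.80 + $772.20 + $0 = $4,550.

$4,550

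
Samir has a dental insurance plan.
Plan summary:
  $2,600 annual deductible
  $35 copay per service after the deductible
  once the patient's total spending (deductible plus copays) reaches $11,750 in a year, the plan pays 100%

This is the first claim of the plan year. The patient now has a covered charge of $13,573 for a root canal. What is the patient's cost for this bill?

$2,635

The full $2,600 deductible is still open; $2,600 of this bill applies to it.
The remaining $10,973 (= $13,573 − $2,600) moves to the copay.
Copay on this service: $35.
That puts the patient's cost at $2,600 + $35 = $2,635 before any cap.
Year-to-date out-of-pocket becomes $0 + $2,635 = $2,635, still under the $11,750 maximum, so no cap applies.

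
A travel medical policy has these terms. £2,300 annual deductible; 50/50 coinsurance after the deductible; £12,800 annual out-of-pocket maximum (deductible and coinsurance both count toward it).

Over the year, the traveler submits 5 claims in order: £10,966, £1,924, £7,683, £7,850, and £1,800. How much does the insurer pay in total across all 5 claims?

£17,423

#1 (£10,966): £2,300 finishes the deductible; £8,666 goes to coinsurance; 50% of £8,666 = £4,333. Traveler pays £6,633; OOP now £6,633. Insurer: £10,966 − £6,633 = £4,333.
#2 (£1,924): 50% coinsurance on £1,924 = £962. Cost to traveler: £962. OOP to date £7,595. Insurer: £1,924 − £962 = £962.
#3 (£7,683): 50% coinsurance on £7,683 = £3,841.50. Traveler pays £3,841.50; OOP now £11,436.50. Plan pays £7,683 − £3,841.50 = £3,841.50.
#4 (£7,850): deductible already satisfied, so traveler's share is 50% × £7,850 = £3,925. That would push OOP to £15,361.50, over the £12,800 cap, so traveler pays £12,800 − £11,436.50 = £1,363.50. Plan pays £7,850 − £1,363.50 = £6,486.50.
#5 (£1,800): deductible already satisfied, so traveler's share is 50% × £1,800 = £900. That would push OOP to £13,700, over the £12,800 cap, so traveler pays £12,800 − £12,800 = £0. Plan pays £1,800 − £0 = £1,800.
Insurer total: £4,333 + £962 + £3,841.50 + £6,486.50 + £1,800 = £17,423.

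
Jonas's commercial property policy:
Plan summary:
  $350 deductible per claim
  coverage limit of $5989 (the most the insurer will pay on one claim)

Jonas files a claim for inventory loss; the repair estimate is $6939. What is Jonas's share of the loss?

$950

Subtract the deductible: $6939 − $350 = $6589.
Since $6589 > $5989, the payout is capped at $5989.
The business bears the rest of the original loss: $6939 − $5989 = $950.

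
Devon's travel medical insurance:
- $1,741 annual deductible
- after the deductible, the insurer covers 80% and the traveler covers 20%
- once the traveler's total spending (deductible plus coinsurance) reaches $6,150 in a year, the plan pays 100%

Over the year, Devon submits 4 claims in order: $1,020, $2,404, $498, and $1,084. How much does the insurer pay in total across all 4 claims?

#1 ($1,020): entire amount goes to the deductible. Cost to traveler: $1,020. OOP to date $1,020. Plan pays $1,020 − $1,020 = $0.
#2 ($2,404): $721 finishes the deductible; $1,683 goes to coinsurance; 20% of $1,683 = $336.60. Cost to traveler: $1,057.60. OOP to date $2,077.60. Plan pays $2,404 − $1,057.60 = $1,346.40.
#3 ($498): 20% coinsurance on $498 = $99.60. Cost to traveler: $99.60. OOP to date $2,177.20. Insurer: $498 − $99.60 = $398.40.
#4 ($1,084): deductible already satisfied, so traveler's share is 20% × $1,084 = $216.80. Traveler pays $216.80; OOP now $2,394. Plan pays $1,084 − $216.80 = $867.20.
Insurer total = bills − traveler's total = $5,006 − $2,394 = $2,612.

$2,612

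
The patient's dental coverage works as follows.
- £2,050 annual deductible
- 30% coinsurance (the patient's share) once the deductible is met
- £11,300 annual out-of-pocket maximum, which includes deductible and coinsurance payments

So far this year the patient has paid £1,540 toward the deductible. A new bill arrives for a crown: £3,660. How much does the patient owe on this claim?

£1,455

Deductible still to meet: £2,050 − £1,540 = £510.
The remaining £3,150 (= £3,660 − £510) moves to coinsurance.
Patient's 30% share of £3,150 is £945.
Patient responsibility before any cap: £510 + £945 = £1,455.
Total out-of-pocket so far would be £1,540 + £1,455 = £2,995, below the £11,300 cap — no reduction.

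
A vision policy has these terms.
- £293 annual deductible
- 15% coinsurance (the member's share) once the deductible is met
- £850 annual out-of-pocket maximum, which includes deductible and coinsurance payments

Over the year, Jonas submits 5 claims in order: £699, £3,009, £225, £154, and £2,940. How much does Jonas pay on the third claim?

£33.75

Bill 1, £699: deductible takes £293, £406 remains; member's 15% is £60.90. Member pays £353.90; OOP now £353.90.
Bill 2, £3,009: deductible already satisfied, so member's share is 15% × £3,009 = £451.35. Member pays £451.35; OOP now £805.25.
Bill 3, £225: deductible met; 15% of £225 = £33.75. Member owes £33.75 (running OOP £839).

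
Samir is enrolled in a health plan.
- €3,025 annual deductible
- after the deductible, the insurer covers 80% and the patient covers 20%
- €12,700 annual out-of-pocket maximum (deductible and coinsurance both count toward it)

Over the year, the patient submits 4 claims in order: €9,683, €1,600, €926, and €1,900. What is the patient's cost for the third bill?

Claim 1 — €9,683: deductible takes €3,025, €6,658 remains; patient's 20% is €1,331.60. Cost to patient: €4,356.60. OOP to date €4,356.60.
Claim 2 — €1,600: deductible already satisfied, so patient's share is 20% × €1,600 = €320. Cost to patient: €320. OOP to date €4,676.60.
Claim 3 — €926: 20% coinsurance on €926 = €185.20. Patient pays €185.20; OOP now €4,861.80.

€185.20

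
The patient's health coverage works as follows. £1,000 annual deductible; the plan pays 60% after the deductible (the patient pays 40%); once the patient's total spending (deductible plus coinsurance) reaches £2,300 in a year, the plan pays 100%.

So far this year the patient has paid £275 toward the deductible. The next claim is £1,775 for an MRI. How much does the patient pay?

£275 of the £1,000 deductible is already met, leaving £725.
The remaining £1,050 (= £1,775 − £725) moves to coinsurance.
40% of £1,050 = £420 falls to the patient.
So the patient owes £725 + £420 = £1,145 before any cap.
Year-to-date out-of-pocket becomes £275 + £1,145 = £1,420, still under the £2,300 maximum, so no cap applies.

£1,145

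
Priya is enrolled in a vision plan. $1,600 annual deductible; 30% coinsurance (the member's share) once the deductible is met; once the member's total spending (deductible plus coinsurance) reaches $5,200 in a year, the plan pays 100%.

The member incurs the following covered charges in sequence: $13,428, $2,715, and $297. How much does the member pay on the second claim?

#1 ($13,428): $1,600 finishes the deductible; $11,828 goes to coinsurance; member's 30% is $3,548.40. Member pays $5,148.40; OOP now $5,148.40.
#2 ($2,715): deductible met; 30% of $2,715 = $814.50. OOP would hit $5,962.90 > $5,200, so the cap limits the member to $5,200 − $5,148.40 = $51.60.

$51.60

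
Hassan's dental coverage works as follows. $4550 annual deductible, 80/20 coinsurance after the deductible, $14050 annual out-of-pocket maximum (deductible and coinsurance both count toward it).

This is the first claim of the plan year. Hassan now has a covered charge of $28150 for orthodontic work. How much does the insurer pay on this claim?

The full $4550 deductible is still open; $4550 of this bill applies to it.
That leaves $28150 − $4550 = $23600 for coinsurance.
20% of $23600 = $4720 falls to the patient.
So the patient owes $4550 + $4720 = $9270 before any cap.
Cumulative spending $0 + $9270 = $9270 stays under the $14050 maximum.
The insurer covers the remainder: $28150 − $9270 = $18880.

$18880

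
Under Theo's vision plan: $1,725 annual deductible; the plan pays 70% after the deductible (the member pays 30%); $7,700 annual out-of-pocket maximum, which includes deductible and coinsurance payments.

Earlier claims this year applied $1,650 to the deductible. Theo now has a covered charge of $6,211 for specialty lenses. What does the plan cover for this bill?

$1,650 of the $1,725 deductible is already met, leaving $75.
After the $75 deductible portion, $6,211 − $75 = $6,136 is subject to coinsurance.
Member's 30% share of $6,136 is $1,840.80.
So the member owes $75 + $1,840.80 = $1,915.80 before any cap.
Total out-of-pocket so far would be $1,650 + $1,915.80 = $3,565.80, below the $7,700 cap — no reduction.
The plan picks up $6,211 − $1,915.80 = $4,295.20.

$4,295.20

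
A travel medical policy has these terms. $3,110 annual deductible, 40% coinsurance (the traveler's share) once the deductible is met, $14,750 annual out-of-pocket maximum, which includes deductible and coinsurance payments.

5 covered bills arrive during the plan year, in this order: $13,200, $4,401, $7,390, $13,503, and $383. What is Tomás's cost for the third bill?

Bill 1, $13,200: $3,110 finishes the deductible; $10,090 goes to coinsurance; 40% of $10,090 = $4,036. Traveler pays $7,146; OOP now $7,146.
Bill 2, $4,401: 40% coinsurance on $4,401 = $1,760.40. Traveler owes $1,760.40 (running OOP $8,906.40).
Bill 3, $7,390: deductible met; 40% of $7,390 = $2,956. Cost to traveler: $2,956. OOP to date $11,862.40.

$2,956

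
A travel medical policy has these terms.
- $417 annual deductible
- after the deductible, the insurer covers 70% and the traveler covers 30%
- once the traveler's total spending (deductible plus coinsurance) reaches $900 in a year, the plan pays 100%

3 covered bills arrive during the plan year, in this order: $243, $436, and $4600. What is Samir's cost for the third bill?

Claim 1 — $243: fully absorbed by the deductible. Cost to traveler: $243. OOP to date $243.
Claim 2 — $436: $174 to deductible, leaving $262; traveler's 30% is $78.60. Cost to traveler: $252.60. OOP to date $495.60.
Claim 3 — $4600: deductible already satisfied, so traveler's share is 30% × $4600 = $1380. Adding that to $495.60 gives $1875.60, past the $900 cap; traveler pays only $900 − $495.60 = $404.40.

$404.40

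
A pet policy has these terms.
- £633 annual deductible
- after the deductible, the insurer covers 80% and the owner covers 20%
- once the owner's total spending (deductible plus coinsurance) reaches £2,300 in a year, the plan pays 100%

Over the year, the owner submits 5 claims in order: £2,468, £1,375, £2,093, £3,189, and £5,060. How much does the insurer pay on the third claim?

Claim 1 — £2,468: £633 finishes the deductible; £1,835 goes to coinsurance; coinsurance £1,835 × 20% = £367. Owner owes £1,000 (running OOP £1,000). Plan pays £2,468 − £1,000 = £1,468.
Claim 2 — £1,375: deductible already satisfied, so owner's share is 20% × £1,375 = £275. Cost to owner: £275. OOP to date £1,275. Insurer: £1,375 − £275 = £1,100.
Claim 3 — £2,093: deductible met; 20% of £2,093 = £418.60. Owner pays £418.60; OOP now £1,693.60. Insurer: £2,093 − £418.60 = £1,674.40.

£1,674.40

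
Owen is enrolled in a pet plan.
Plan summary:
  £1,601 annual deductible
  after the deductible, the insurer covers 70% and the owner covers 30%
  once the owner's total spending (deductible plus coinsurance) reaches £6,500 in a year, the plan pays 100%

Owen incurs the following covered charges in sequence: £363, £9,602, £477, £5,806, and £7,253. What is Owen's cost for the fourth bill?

Bill 1, £363: fully absorbed by the deductible. Owner owes £363 (running OOP £363).
Bill 2, £9,602: deductible takes £1,238, £8,364 remains; owner's 30% is £2,509.20. Cost to owner: £3,747.20. OOP to date £4,110.20.
Bill 3, £477: deductible already satisfied, so owner's share is 30% × £477 = £143.10. Cost to owner: £143.10. OOP to date £4,253.30.
Bill 4, £5,806: 30% coinsurance on £5,806 = £1,741.80. Owner owes £1,741.80 (running OOP £5,995.10).

£1,741.80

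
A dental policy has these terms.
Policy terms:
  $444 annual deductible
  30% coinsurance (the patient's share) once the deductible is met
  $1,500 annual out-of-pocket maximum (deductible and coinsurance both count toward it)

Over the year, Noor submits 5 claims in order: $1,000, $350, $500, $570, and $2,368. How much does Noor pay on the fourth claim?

$171

#1 ($1,000): $444 finishes the deductible; $556 goes to coinsurance; patient's 30% is $166.80. Cost to patient: $610.80. OOP to date $610.80.
#2 ($350): deductible met; 30% of $350 = $105. Patient pays $105; OOP now $715.80.
#3 ($500): deductible already satisfied, so patient's share is 30% × $500 = $150. Cost to patient: $150. OOP to date $865.80.
#4 ($570): deductible met; 30% of $570 = $171. Patient owes $171 (running OOP $1,036.80).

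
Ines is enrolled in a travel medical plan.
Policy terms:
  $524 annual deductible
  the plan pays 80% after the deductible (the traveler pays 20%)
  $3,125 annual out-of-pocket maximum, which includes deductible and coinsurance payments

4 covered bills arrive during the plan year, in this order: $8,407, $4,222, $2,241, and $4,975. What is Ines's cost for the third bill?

$180

Claim 1 — $8,407: $524 to deductible, leaving $7,883; 20% of $7,883 = $1,576.60. Cost to traveler: $2,100.60. OOP to date $2,100.60.
Claim 2 — $4,222: deductible met; 20% of $4,222 = $844.40. Traveler owes $844.40 (running OOP $2,945).
Claim 3 — $2,241: deductible already satisfied, so traveler's share is 20% × $2,241 = $448.20. Adding that to $2,945 gives $3,393.20, past the $3,125 cap; traveler pays only $3,125 − $2,945 = $180.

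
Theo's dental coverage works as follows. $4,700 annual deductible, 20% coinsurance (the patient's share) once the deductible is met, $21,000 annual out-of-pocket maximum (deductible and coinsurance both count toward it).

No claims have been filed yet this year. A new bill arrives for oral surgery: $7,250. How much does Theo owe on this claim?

The full $4,700 deductible is still open; $4,700 of this bill applies to it.
The remaining $2,550 (= $7,250 − $4,700) moves to coinsurance.
Patient's 20% share of $2,550 is $510.
So the patient owes $4,700 + $510 = $5,210 before any cap.
Cumulative spending $0 + $5,210 = $5,210 stays under the $21,000 maximum.

$5,210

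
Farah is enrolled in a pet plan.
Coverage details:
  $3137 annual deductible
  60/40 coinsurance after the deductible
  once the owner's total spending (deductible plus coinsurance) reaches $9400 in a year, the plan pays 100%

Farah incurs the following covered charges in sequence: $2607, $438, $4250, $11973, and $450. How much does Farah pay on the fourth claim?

Claim 1 — $2607: all of it applies to the deductible. Owner pays $2607; OOP now $2607.
Claim 2 — $438: all of it applies to the deductible. Cost to owner: $438. OOP to date $3045.
Claim 3 — $4250: deductible takes $92, $4158 remains; owner's 40% is $1663.20. Owner owes $1755.20 (running OOP $4800.20).
Claim 4 — $11973: deductible met; 40% of $11973 = $4789.20. OOP would hit $9589.40 > $9400, so the cap limits the owner to $9400 − $4800.20 = $4599.80.

$4599.80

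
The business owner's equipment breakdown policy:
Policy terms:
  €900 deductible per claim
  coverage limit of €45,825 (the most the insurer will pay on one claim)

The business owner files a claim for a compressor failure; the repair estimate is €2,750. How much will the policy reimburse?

€1,850

Subtract the deductible: €2,750 − €900 = €1,850.
€1,850 ≤ €45,825, so the limit doesn't bind; insurer pays €1,850.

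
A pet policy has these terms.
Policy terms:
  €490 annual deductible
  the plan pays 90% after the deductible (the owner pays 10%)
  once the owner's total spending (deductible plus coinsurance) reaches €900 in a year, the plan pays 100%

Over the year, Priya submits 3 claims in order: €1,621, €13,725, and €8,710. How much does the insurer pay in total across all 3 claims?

€23,156

Bill 1, €1,621: deductible takes €490, €1,131 remains; owner's 10% is €113.10. Owner pays €603.10; OOP now €603.10. Plan pays €1,621 − €603.10 = €1,017.90.
Bill 2, €13,725: deductible already satisfied, so owner's share is 10% × €13,725 = €1,372.50. That would push OOP to €1,975.60, over the €900 cap, so owner pays €900 − €603.10 = €296.90. Insurer: €13,725 − €296.90 = €13,428.10.
Bill 3, €8,710: deductible already satisfied, so owner's share is 10% × €8,710 = €871. OOP would hit €1,771 > €900, so the cap limits the owner to €900 − €900 = €0. Plan pays €8,710 − €0 = €8,710.
Insurer total = bills − owner's total = €24,056 − €900 = €23,156.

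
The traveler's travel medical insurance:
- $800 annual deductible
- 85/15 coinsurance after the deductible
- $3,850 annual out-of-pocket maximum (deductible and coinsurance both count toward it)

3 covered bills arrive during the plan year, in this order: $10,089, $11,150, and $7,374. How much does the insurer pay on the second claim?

$9,493.35

#1 ($10,089): $800 to deductible, leaving $9,289; 15% of $9,289 = $1,393.35. Traveler pays $2,193.35; OOP now $2,193.35. Insurer: $10,089 − $2,193.35 = $7,895.65.
#2 ($11,150): deductible met; 15% of $11,150 = $1,672.50. OOP would hit $3,865.85 > $3,850, so the cap limits the traveler to $3,850 − $2,193.35 = $1,656.65. Insurer: $11,150 − $1,656.65 = $9,493.35.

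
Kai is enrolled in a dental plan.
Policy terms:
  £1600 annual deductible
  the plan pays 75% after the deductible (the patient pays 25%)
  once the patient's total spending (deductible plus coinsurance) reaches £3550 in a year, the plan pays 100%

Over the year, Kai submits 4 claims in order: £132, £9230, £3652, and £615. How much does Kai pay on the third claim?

Bill 1, £132: all of it applies to the deductible. Patient pays £132; OOP now £132.
Bill 2, £9230: deductible takes £1468, £7762 remains; patient's 25% is £1940.50. Patient pays £3408.50; OOP now £3540.50.
Bill 3, £3652: 25% coinsurance on £3652 = £913. OOP would hit £4453.50 > £3550, so the cap limits the patient to £3550 − £3540.50 = £9.50.

£9.50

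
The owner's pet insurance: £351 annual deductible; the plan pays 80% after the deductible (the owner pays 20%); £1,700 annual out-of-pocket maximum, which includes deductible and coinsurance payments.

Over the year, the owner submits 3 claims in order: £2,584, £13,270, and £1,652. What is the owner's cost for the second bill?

£902.40

Claim 1 (£2,584): £351 to deductible, leaving £2,233; 20% of £2,233 = £446.60. Owner pays £797.60; OOP now £797.60.
Claim 2 (£13,270): 20% coinsurance on £13,270 = £2,654. That would push OOP to £3,451.60, over the £1,700 cap, so owner pays £1,700 − £797.60 = £902.40.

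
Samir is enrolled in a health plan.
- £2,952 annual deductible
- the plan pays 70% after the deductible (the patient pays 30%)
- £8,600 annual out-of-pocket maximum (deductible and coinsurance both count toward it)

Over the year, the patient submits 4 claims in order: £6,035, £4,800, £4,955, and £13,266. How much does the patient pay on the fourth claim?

Bill 1, £6,035: deductible takes £2,952, £3,083 remains; patient's 30% is £924.90. Patient owes £3,876.90 (running OOP £3,876.90).
Bill 2, £4,800: deductible already satisfied, so patient's share is 30% × £4,800 = £1,440. Patient owes £1,440 (running OOP £5,316.90).
Bill 3, £4,955: deductible met; 30% of £4,955 = £1,486.50. Cost to patient: £1,486.50. OOP to date £6,803.40.
Bill 4, £13,266: deductible already satisfied, so patient's share is 30% × £13,266 = £3,979.80. That would push OOP to £10,783.20, over the £8,600 cap, so patient pays £8,600 − £6,803.40 = £1,796.60.

£1,796.60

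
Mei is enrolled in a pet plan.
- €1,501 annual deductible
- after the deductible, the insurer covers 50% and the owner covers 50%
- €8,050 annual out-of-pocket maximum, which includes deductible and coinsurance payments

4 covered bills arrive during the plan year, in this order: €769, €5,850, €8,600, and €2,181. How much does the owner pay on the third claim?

€3,990

Claim 1 (€769): all of it applies to the deductible. Owner pays €769; OOP now €769.
Claim 2 (€5,850): €732 finishes the deductible; €5,118 goes to coinsurance; 50% of €5,118 = €2,559. Cost to owner: €3,291. OOP to date €4,060.
Claim 3 (€8,600): deductible already satisfied, so owner's share is 50% × €8,600 = €4,300. Adding that to €4,060 gives €8,360, past the €8,050 cap; owner pays only €8,050 − €4,060 = €3,990.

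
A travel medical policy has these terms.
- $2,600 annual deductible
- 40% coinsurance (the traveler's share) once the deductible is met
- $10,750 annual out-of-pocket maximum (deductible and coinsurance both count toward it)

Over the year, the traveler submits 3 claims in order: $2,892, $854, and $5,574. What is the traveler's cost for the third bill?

$2,229.60

Claim 1 — $2,892: deductible takes $2,600, $292 remains; 40% of $292 = $116.80. Traveler pays $2,716.80; OOP now $2,716.80.
Claim 2 — $854: deductible met; 40% of $854 = $341.60. Traveler owes $341.60 (running OOP $3,058.40).
Claim 3 — $5,574: 40% coinsurance on $5,574 = $2,229.60. Traveler pays $2,229.60; OOP now $5,288.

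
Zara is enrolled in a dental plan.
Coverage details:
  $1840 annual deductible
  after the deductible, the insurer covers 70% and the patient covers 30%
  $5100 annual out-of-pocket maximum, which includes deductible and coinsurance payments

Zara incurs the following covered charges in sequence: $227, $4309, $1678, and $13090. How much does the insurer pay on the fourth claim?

Bill 1, $227: all of it applies to the deductible. Patient pays $227; OOP now $227. Plan pays $227 − $227 = $0.
Bill 2, $4309: $1613 to deductible, leaving $2696; 30% of $2696 = $808.80. Patient pays $2421.80; OOP now $2648.80. Insurer: $4309 − $2421.80 = $1887.20.
Bill 3, $1678: 30% coinsurance on $1678 = $503.40. Cost to patient: $503.40. OOP to date $3152.20. Insurer: $1678 − $503.40 = $1174.60.
Bill 4, $13090: deductible met; 30% of $13090 = $3927. That would push OOP to $7079.20, over the $5100 cap, so patient pays $5100 − $3152.20 = $1947.80. Insurer: $13090 − $1947.80 = $11142.20.

$11142.20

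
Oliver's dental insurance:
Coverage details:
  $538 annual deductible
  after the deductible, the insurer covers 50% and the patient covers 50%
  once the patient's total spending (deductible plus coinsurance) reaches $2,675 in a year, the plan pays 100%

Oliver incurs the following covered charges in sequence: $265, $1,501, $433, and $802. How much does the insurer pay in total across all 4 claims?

#1 ($265): all of it applies to the deductible. Patient owes $265 (running OOP $265). Insurer: $265 − $265 = $0.
#2 ($1,501): $273 to deductible, leaving $1,228; patient's 50% is $614. Patient owes $887 (running OOP $1,152). Insurer: $1,501 − $887 = $614.
#3 ($433): deductible already satisfied, so patient's share is 50% × $433 = $216.50. Patient owes $216.50 (running OOP $1,368.50). Insurer: $433 − $216.50 = $216.50.
#4 ($802): deductible met; 50% of $802 = $401. Patient owes $401 (running OOP $1,769.50). Insurer: $802 − $401 = $401.
Insurer total: $0 + $614 + $216.50 + $401 = $1,231.50.

$1,231.50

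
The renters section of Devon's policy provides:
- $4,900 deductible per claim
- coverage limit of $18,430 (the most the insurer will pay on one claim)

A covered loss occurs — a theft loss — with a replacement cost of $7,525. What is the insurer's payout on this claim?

Less the $4,900 deductible: $7,525 − $4,900 = $2,625.
$2,625 ≤ $18,430, so the limit doesn't bind; insurer pays $2,625.

$2,625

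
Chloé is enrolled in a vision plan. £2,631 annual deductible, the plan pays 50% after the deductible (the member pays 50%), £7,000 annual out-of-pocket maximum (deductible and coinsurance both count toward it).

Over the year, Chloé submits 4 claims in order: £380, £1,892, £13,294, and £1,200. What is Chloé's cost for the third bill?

£4,728

#1 (£380): fully absorbed by the deductible. Cost to member: £380. OOP to date £380.
#2 (£1,892): fully absorbed by the deductible. Member owes £1,892 (running OOP £2,272).
#3 (£13,294): deductible takes £359, £12,935 remains; member's 50% is £6,467.50. Claim cost before the cap: £359 + £6,467.50 = £6,826.50. Adding that to £2,272 gives £9,098.50, past the £7,000 cap; member pays only £7,000 − £2,272 = £4,728.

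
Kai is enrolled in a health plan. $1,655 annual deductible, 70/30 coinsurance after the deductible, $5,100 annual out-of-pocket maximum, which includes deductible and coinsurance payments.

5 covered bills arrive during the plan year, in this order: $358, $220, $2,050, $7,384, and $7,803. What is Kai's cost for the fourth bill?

$2,215.20

Claim 1 ($358): entire amount goes to the deductible. Cost to patient: $358. OOP to date $358.
Claim 2 ($220): fully absorbed by the deductible. Patient owes $220 (running OOP $578).
Claim 3 ($2,050): $1,077 finishes the deductible; $973 goes to coinsurance; patient's 30% is $291.90. Patient pays $1,368.90; OOP now $1,946.90.
Claim 4 ($7,384): deductible met; 30% of $7,384 = $2,215.20. Cost to patient: $2,215.20. OOP to date $4,162.10.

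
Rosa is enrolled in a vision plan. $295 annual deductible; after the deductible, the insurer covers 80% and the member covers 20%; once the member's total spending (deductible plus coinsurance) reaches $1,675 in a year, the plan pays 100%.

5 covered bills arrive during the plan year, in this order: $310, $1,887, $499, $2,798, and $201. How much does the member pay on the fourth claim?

Claim 1 ($310): deductible takes $295, $15 remains; 20% of $15 = $3. Member owes $298 (running OOP $298).
Claim 2 ($1,887): 20% coinsurance on $1,887 = $377.40. Member owes $377.40 (running OOP $675.40).
Claim 3 ($499): deductible already satisfied, so member's share is 20% × $499 = $99.80. Cost to member: $99.80. OOP to date $775.20.
Claim 4 ($2,798): 20% coinsurance on $2,798 = $559.60. Cost to member: $559.60. OOP to date $1,334.80.

$559.60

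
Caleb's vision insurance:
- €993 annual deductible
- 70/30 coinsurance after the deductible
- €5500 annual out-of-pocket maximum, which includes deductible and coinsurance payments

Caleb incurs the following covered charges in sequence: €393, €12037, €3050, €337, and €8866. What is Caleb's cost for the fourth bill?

#1 (€393): fully absorbed by the deductible. Cost to member: €393. OOP to date €393.
#2 (€12037): €600 finishes the deductible; €11437 goes to coinsurance; 30% of €11437 = €3431.10. Member owes €4031.10 (running OOP €4424.10).
#3 (€3050): deductible met; 30% of €3050 = €915. Cost to member: €915. OOP to date €5339.10.
#4 (€337): deductible already satisfied, so member's share is 30% × €337 = €101.10. Member pays €101.10; OOP now €5440.20.

€101.10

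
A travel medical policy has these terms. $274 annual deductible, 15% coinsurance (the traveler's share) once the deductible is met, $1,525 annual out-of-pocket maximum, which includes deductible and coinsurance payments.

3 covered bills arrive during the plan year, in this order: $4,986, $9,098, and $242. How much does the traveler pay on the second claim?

Bill 1, $4,986: $274 to deductible, leaving $4,712; coinsurance $4,712 × 15% = $706.80. Cost to traveler: $980.80. OOP to date $980.80.
Bill 2, $9,098: deductible met; 15% of $9,098 = $1,364.70. That would push OOP to $2,345.50, over the $1,525 cap, so traveler pays $1,525 − $980.80 = $544.20.

$544.20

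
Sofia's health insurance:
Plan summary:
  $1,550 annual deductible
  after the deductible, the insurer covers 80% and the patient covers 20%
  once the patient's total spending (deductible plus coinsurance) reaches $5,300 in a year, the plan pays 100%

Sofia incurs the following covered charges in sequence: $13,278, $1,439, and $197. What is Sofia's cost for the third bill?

$39.40

Claim 1 ($13,278): $1,550 finishes the deductible; $11,728 goes to coinsurance; 20% of $11,728 = $2,345.60. Patient owes $3,895.60 (running OOP $3,895.60).
Claim 2 ($1,439): deductible already satisfied, so patient's share is 20% × $1,439 = $287.80. Cost to patient: $287.80. OOP to date $4,183.40.
Claim 3 ($197): deductible met; 20% of $197 = $39.40. Patient pays $39.40; OOP now $4,222.80.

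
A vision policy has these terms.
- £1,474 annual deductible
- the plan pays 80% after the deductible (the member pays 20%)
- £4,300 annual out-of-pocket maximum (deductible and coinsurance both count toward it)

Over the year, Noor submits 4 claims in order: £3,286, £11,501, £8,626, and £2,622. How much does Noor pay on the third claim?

£163.40

Claim 1 (£3,286): £1,474 finishes the deductible; £1,812 goes to coinsurance; coinsurance £1,812 × 20% = £362.40. Cost to member: £1,836.40. OOP to date £1,836.40.
Claim 2 (£11,501): deductible met; 20% of £11,501 = £2,300.20. Member pays £2,300.20; OOP now £4,136.60.
Claim 3 (£8,626): deductible already satisfied, so member's share is 20% × £8,626 = £1,725.20. OOP would hit £5,861.80 > £4,300, so the cap limits the member to £4,300 − £4,136.60 = £163.40.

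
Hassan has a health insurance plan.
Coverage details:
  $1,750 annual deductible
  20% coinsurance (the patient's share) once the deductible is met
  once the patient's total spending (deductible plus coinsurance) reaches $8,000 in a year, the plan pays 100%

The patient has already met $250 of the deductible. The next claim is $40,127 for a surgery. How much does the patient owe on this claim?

$7,750

Deductible still to meet: $1,750 − $250 = $1,500.
That leaves $40,127 − $1,500 = $38,627 for coinsurance.
20% of $38,627 = $7,725.40 falls to the patient.
Patient responsibility before any cap: $1,500 + $7,725.40 = $9,225.40.
Year-to-date out-of-pocket would reach $250 + $9,225.40 = $9,475.40, above the $8,000 maximum, so the patient pays only $8,000 − $250 = $7,750.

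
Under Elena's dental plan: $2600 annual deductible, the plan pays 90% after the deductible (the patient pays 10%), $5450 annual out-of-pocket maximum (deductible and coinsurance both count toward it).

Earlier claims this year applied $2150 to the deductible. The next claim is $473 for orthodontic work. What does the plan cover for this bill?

$20.70

Remaining deductible: $2600 − $2150 = $450.
After the $450 deductible portion, $473 − $450 = $23 is subject to coinsurance.
Coinsurance: $23 × 10% = $2.30.
So the patient owes $450 + $2.30 = $452.30 before any cap.
Year-to-date out-of-pocket becomes $2150 + $452.30 = $2602.30, still under the $5450 maximum, so no cap applies.
The plan picks up $473 − $452.30 = $20.70.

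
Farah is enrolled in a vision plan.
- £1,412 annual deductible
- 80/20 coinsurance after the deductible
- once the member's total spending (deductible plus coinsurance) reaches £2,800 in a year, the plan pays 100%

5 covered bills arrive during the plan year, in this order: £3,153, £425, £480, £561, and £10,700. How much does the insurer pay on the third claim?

£384

Claim 1 (£3,153): £1,412 finishes the deductible; £1,741 goes to coinsurance; coinsurance £1,741 × 20% = £348.20. Member owes £1,760.20 (running OOP £1,760.20). Plan pays £3,153 − £1,760.20 = £1,392.80.
Claim 2 (£425): deductible already satisfied, so member's share is 20% × £425 = £85. Member owes £85 (running OOP £1,845.20). Plan pays £425 − £85 = £340.
Claim 3 (£480): deductible met; 20% of £480 = £96. Cost to member: £96. OOP to date £1,941.20. Plan pays £480 − £96 = £384.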